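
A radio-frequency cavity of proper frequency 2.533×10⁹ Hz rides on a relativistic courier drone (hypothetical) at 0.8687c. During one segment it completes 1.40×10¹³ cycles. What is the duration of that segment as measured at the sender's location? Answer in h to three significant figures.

Δt = 3.10 h

γ = 1/√(1 − 0.8687²) = 1/√0.2454 = 2.019
Proper time for N cycles: τ = N/f = 1.40×10¹³/(2.533×10⁹) = 5.527×10³ s = 1.535 h.
Lab-frame duration Δt = γτ = 2.019 × 1.535 = 3.099 h.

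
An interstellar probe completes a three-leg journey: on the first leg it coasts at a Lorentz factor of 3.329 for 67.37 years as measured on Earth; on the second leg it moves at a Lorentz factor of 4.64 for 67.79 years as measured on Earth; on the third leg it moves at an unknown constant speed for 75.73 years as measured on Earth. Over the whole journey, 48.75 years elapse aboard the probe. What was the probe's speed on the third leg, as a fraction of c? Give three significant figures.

Leg 1: γ = 3.329; τ_1 = 67.37/3.329 = 20.24 years.
Leg 2: γ = 4.64; τ_2 = 67.79/4.640 = 14.61 years.
Leg 3: speed unknown; τ_3 = 75.73/γ_3.
Total proper time: 20.24 + 14.61 + τ_3 = 48.75, so τ_3 = 48.75 − 34.85 = 13.90 years.
γ_3 = 75.73/13.90 = 5.447; β = √(1 − 1/γ²) = √0.9663.

β = 0.983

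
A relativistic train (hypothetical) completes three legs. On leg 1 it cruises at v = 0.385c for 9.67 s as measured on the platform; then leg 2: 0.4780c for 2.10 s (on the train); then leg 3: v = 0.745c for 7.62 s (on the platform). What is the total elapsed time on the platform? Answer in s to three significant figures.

Δt = 19.7 s

Leg 1: 9.67 s is already measured on the platform.
Leg 2: γ = 1/√(1 − 0.4780²) = 1/√0.7715 = 1.138; Δt_2 = 1.138 × 2.10 = 2.391 s.
Leg 3: 7.62 s is already measured on the platform.
Total: 9.670 + 2.391 + 7.620 s.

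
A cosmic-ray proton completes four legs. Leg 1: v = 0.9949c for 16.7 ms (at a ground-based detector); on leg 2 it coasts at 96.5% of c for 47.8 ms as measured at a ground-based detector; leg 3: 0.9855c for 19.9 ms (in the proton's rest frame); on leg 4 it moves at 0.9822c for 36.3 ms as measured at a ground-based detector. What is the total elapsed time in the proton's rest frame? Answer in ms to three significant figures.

Leg 1: γ = 1/√(1 − 0.9949²) = 1/√0.01017 = 9.914; τ_1 = 16.7/9.914 = 1.684 ms.
Leg 2: β = 0.965; γ = 1/√(1 − 0.965²) = 1/√0.06878 = 3.813; τ_2 = 47.8/3.813 = 12.54 ms.
Leg 3: 19.9 ms is already measured in the proton's rest frame.
Leg 4: γ = 1/√(1 − 0.9822²) = 1/√0.03528 = 5.324; τ_4 = 36.3/5.324 = 6.819 ms.
Total: 1.684 + 12.54 + 19.90 + 6.819 ms.

τ = 40.9 ms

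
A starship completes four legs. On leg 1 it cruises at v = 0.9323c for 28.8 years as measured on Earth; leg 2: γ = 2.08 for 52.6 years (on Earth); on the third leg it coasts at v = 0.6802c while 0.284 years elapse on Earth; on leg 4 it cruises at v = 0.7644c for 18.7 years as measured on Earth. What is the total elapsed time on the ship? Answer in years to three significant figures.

Leg 1: γ = 1/√(1 − 0.9323²) = 1/√0.1308 = 2.765; τ_1 = 28.8/2.765 = 10.42 years.
Leg 2: γ = 2.08; τ_2 = 52.6/2.080 = 25.29 years.
Leg 3: γ = 1/√(1 − 0.6802²) = 1/√0.5373 = 1.364; τ_3 = 0.284/1.364 = 0.2082 years.
Leg 4: γ = 1/√(1 − 0.7644²) = 1/√0.4157 = 1.551; τ_4 = 18.7/1.551 = 12.06 years.
Total: 10.42 + 25.29 + 0.2082 + 12.06 years.

τ = 48.0 years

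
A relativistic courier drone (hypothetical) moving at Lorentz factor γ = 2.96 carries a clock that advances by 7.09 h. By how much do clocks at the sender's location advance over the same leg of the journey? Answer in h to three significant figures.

Δt = 21.0 h

γ = 2.96
The interval measured aboard the drone is the proper time (both events occur at the same place in that frame); the lab-frame interval is Δt = γτ = 2.960 × 7.09 h.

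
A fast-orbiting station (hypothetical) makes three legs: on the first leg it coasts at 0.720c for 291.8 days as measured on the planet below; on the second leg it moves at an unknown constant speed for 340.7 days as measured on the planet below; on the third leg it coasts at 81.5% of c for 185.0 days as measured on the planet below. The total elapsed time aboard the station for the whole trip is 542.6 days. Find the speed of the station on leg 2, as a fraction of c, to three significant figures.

Leg 1: γ = 1/√(1 − 0.720²) = 1/√0.4816 = 1.441; τ_1 = 291.8/1.441 = 202.5 days.
Leg 2: speed unknown; τ_2 = 340.7/γ_2.
Leg 3: β = 0.815; γ = 1/√(1 − 0.815²) = 1/√0.3358 = 1.726; τ_3 = 185.0/1.726 = 107.2 days.
Total proper time: 202.5 + τ_2 + 107.2 = 542.6, so τ_2 = 542.6 − 309.7 = 232.9 days.
γ_2 = 340.7/232.9 = 1.463; β = √(1 − 1/γ²) = √0.5327.

β = 0.730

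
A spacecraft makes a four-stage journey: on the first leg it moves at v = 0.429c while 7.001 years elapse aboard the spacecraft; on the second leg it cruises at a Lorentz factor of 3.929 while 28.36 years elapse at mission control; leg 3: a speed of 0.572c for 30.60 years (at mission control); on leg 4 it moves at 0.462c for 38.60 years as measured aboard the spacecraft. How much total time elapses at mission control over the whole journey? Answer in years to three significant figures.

Δt = 110 years

Leg 1: γ = 1/√(1 − 0.429²) = 1/√0.8160 = 1.107; Δt_1 = 1.107 × 7.001 = 7.750 years.
Leg 2: 28.36 years is already measured at mission control.
Leg 3: 30.60 years is already measured at mission control.
Leg 4: γ = 1/√(1 − 0.462²) = 1/√0.7866 = 1.128; Δt_4 = 1.128 × 38.60 = 43.52 years.
Total: 7.750 + 28.36 + 30.60 + 43.52 years.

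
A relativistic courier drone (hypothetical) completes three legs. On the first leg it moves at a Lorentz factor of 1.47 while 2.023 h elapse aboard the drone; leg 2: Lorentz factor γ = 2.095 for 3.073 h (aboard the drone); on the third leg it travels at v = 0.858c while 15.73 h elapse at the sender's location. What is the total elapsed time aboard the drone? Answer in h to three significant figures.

τ = 13.2 h

Leg 1: 2.023 h is already measured aboard the drone.
Leg 2: 3.073 h is already measured aboard the drone.
Leg 3: γ = 1/√(1 − 0.858²) = 1/√0.2638 = 1.947; τ_3 = 15.73/1.947 = 8.080 h.
Total: 2.023 + 3.073 + 8.080 h.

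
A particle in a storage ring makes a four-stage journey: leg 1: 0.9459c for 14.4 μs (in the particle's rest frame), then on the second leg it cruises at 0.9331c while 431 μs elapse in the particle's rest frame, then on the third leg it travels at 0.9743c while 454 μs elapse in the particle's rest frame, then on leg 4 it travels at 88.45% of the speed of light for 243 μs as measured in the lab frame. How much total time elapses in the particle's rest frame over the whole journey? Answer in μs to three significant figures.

Leg 1: 14.4 μs is already measured in the particle's rest frame.
Leg 2: 431 μs is already measured in the particle's rest frame.
Leg 3: 454 μs is already measured in the particle's rest frame.
Leg 4: β = 0.8845; γ = 1/√(1 − 0.8845²) = 1/√0.2177 = 2.143; τ_4 = 243/2.143 = 113.4 μs.
Total: 14.40 + 431.0 + 454.0 + 113.4 μs.

τ = 1010 μs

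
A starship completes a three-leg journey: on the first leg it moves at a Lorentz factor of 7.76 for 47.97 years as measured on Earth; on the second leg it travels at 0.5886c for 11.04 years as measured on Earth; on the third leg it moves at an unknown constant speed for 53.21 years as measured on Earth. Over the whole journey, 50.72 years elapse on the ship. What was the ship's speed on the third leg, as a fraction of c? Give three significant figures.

Leg 1: γ = 7.76; τ_1 = 47.97/7.760 = 6.182 years.
Leg 2: γ = 1/√(1 − 0.5886²) = 1/√0.6536 = 1.237; τ_2 = 11.04/1.237 = 8.925 years.
Leg 3: speed unknown; τ_3 = 53.21/γ_3.
Total proper time: 6.182 + 8.925 + τ_3 = 50.72, so τ_3 = 50.72 − 15.11 = 35.61 years.
γ_3 = 53.21/35.61 = 1.494; β = √(1 − 1/γ²) = √0.5520.

β = 0.743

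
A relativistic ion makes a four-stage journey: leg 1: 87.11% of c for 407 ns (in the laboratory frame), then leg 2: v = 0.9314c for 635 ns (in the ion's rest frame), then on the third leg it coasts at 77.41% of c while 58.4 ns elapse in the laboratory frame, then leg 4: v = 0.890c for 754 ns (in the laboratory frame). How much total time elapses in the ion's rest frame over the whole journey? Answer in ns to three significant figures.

Leg 1: β = 0.8711; γ = 1/√(1 − 0.8711²) = 1/√0.2412 = 2.036; τ_1 = 407/2.036 = 199.9 ns.
Leg 2: 635 ns is already measured in the ion's rest frame.
Leg 3: β = 0.7741; γ = 1/√(1 − 0.7741²) = 1/√0.4008 = 1.580; τ_3 = 58.4/1.580 = 36.97 ns.
Leg 4: γ = 1/√(1 − 0.890²) = 1/√0.2079 = 2.193; τ_4 = 754/2.193 = 343.8 ns.
Total: 199.9 + 635.0 + 36.97 + 343.8 ns.

τ = 1220 ns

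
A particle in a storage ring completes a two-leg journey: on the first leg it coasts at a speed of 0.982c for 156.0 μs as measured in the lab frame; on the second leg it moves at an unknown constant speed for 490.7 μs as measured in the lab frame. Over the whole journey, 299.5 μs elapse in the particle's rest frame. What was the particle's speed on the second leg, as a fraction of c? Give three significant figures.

Leg 1: γ = 1/√(1 − 0.982²) = 1/√0.03568 = 5.294; τ_1 = 156.0/5.294 = 29.47 μs.
Leg 2: speed unknown; τ_2 = 490.7/γ_2.
Total proper time: 29.47 + τ_2 = 299.5, so τ_2 = 299.5 − 29.47 = 270.0 μs.
γ_2 = 490.7/270.0 = 1.817; β = √(1 − 1/γ²) = √0.6972.

β = 0.835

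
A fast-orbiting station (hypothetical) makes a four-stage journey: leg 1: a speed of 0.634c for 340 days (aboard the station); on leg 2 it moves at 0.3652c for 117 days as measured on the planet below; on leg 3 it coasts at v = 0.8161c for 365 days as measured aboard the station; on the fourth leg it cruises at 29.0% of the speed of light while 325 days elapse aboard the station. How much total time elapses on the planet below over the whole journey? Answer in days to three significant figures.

Leg 1: γ = 1/√(1 − 0.634²) = 1/√0.5980 = 1.293; Δt_1 = 1.293 × 340 = 439.7 days.
Leg 2: 117 days is already measured on the planet below.
Leg 3: γ = 1/√(1 − 0.8161²) = 1/√0.3340 = 1.730; Δt_3 = 1.730 × 365 = 631.6 days.
Leg 4: β = 0.290; γ = 1/√(1 − 0.290²) = 1/√0.9159 = 1.045; Δt_4 = 1.045 × 325 = 339.6 days.
Total: 439.7 + 117.0 + 631.6 + 339.6 days.

Δt = 1530 days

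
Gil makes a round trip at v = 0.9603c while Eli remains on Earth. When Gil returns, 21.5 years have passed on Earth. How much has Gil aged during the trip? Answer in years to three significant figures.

τ = 6.00 years

γ = 1/√(1 − 0.9603²) = 1/√0.07782 = 3.585
Gil's clock measures proper time along the trip: τ = Δt/γ = 21.5/3.585 years.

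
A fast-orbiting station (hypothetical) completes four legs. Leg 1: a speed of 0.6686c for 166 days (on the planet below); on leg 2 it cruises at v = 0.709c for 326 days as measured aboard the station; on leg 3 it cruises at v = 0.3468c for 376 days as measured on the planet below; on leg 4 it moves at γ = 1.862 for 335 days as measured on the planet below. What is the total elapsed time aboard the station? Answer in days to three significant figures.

τ = 982 days

Leg 1: γ = 1/√(1 − 0.6686²) = 1/√0.5530 = 1.345; τ_1 = 166/1.345 = 123.4 days.
Leg 2: 326 days is already measured aboard the station.
Leg 3: γ = 1/√(1 − 0.3468²) = 1/√0.8797 = 1.066; τ_3 = 376/1.066 = 352.7 days.
Leg 4: γ = 1.862; τ_4 = 335/1.862 = 179.9 days.
Total: 123.4 + 326.0 + 352.7 + 179.9 days.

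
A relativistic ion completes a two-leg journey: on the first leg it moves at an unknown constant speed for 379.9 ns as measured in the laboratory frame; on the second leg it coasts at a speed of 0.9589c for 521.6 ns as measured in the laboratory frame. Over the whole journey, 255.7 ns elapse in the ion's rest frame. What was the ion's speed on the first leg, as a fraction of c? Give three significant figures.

β = 0.959

Leg 1: speed unknown; τ_1 = 379.9/γ_1.
Leg 2: γ = 1/√(1 − 0.9589²) = 1/√0.08051 = 3.524; τ_2 = 521.6/3.524 = 148.0 ns.
Total proper time: τ_1 + 148.0 = 255.7, so τ_1 = 255.7 − 148.0 = 107.7 ns.
γ_1 = 379.9/107.7 = 3.527; β = √(1 − 1/γ²) = √0.9196.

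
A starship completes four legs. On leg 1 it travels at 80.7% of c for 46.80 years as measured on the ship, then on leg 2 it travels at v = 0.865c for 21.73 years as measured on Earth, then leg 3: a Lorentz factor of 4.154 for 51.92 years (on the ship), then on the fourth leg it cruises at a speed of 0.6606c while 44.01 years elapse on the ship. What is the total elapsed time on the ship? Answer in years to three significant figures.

Leg 1: 46.80 years is already measured on the ship.
Leg 2: γ = 1/√(1 − 0.865²) = 1/√0.2518 = 1.993; τ_2 = 21.73/1.993 = 10.90 years.
Leg 3: 51.92 years is already measured on the ship.
Leg 4: 44.01 years is already measured on the ship.
Total: 46.80 + 10.90 + 51.92 + 44.01 years.

τ = 154 years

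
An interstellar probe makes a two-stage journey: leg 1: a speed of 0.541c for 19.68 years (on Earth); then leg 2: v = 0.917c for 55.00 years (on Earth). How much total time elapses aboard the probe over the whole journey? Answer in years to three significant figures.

Leg 1: γ = 1/√(1 − 0.541²) = 1/√0.7073 = 1.189; τ_1 = 19.68/1.189 = 16.55 years.
Leg 2: γ = 1/√(1 − 0.917²) = 1/√0.1591 = 2.507; τ_2 = 55.00/2.507 = 21.94 years.
Total: 16.55 + 21.94 years.

τ = 38.5 years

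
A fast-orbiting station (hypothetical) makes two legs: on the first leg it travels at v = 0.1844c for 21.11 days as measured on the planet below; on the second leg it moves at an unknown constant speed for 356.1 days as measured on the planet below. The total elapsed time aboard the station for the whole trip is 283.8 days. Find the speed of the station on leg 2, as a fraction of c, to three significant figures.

β = 0.674

Leg 1: γ = 1/√(1 − 0.1844²) = 1/√0.9660 = 1.017; τ_1 = 21.11/1.017 = 20.75 days.
Leg 2: speed unknown; τ_2 = 356.1/γ_2.
Total proper time: 20.75 + τ_2 = 283.8, so τ_2 = 283.8 − 20.75 = 263.1 days.
γ_2 = 356.1/263.1 = 1.354; β = √(1 − 1/γ²) = √0.4543.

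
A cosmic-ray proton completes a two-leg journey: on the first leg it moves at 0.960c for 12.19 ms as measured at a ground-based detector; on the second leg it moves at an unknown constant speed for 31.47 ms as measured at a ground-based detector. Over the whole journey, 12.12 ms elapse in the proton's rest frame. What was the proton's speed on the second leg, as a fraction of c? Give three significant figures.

β = 0.961

Leg 1: γ = 1/√(1 − 0.960²) = 1/√0.07840 = 3.571; τ_1 = 12.19/3.571 = 3.413 ms.
Leg 2: speed unknown; τ_2 = 31.47/γ_2.
Total proper time: 3.413 + τ_2 = 12.12, so τ_2 = 12.12 − 3.413 = 8.707 ms.
γ_2 = 31.47/8.707 = 3.614; β = √(1 − 1/γ²) = √0.9235.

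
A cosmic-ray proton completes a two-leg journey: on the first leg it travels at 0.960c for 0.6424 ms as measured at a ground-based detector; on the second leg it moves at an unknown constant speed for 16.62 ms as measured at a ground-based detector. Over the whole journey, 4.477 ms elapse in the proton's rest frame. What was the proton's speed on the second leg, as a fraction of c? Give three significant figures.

β = 0.966

Leg 1: γ = 1/√(1 − 0.960²) = 25/7 ≈ 3.571; τ_1 = 0.6424/3.571 = 0.1799 ms.
Leg 2: speed unknown; τ_2 = 16.62/γ_2.
Total proper time: 0.1799 + τ_2 = 4.477, so τ_2 = 4.477 − 0.1799 = 4.297 ms.
γ_2 = 16.62/4.297 = 3.868; β = √(1 − 1/γ²) = √0.9332.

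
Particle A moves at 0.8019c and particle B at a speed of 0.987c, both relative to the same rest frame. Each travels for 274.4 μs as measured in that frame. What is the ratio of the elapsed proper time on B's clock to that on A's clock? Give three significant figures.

τ_B/τ_A = 0.269

A: γ = 1/√(1 − 0.8019²) = 1/√0.3570 = 1.674. B: γ = 1/√(1 − 0.987²) = 1/√0.02583 = 6.222.
τ_A/τ_B = γ_B/γ_A = 6.222/1.674 = 3.717, so τ_B/τ_A = 0.2690.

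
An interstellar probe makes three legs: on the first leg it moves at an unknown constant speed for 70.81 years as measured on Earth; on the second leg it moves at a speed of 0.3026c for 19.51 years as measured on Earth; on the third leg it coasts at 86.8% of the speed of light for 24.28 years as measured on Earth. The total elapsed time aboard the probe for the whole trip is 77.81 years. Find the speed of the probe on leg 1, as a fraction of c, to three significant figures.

Leg 1: speed unknown; τ_1 = 70.81/γ_1.
Leg 2: γ = 1/√(1 − 0.3026²) = 1/√0.9084 = 1.049; τ_2 = 19.51/1.049 = 18.60 years.
Leg 3: β = 0.868; γ = 1/√(1 − 0.868²) = 1/√0.2466 = 2.014; τ_3 = 24.28/2.014 = 12.06 years.
Total proper time: τ_1 + 18.60 + 12.06 = 77.81, so τ_1 = 77.81 − 30.65 = 47.16 years.
γ_1 = 70.81/47.16 = 1.502; β = √(1 − 1/γ²) = √0.5565.

β = 0.746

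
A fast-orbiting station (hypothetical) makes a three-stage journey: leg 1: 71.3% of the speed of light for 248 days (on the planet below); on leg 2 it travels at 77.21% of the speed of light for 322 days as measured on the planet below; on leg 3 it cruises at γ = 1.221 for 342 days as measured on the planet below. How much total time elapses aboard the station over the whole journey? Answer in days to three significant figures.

Leg 1: β = 0.713; γ = 1/√(1 − 0.713²) = 1/√0.4916 = 1.426; τ_1 = 248/1.426 = 173.9 days.
Leg 2: β = 0.7721; γ = 1/√(1 − 0.7721²) = 1/√0.4039 = 1.574; τ_2 = 322/1.574 = 204.6 days.
Leg 3: γ = 1.221; τ_3 = 342/1.221 = 280.1 days.
Total: 173.9 + 204.6 + 280.1 days.

τ = 659 days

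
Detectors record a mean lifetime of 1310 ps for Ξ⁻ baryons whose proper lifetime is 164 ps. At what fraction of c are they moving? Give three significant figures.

γ = Δt/τ₀ = 1310/164 = 7.988
β = √(1 − 1/γ²) = √(1 − 0.01567) = √0.9843

v = 0.992c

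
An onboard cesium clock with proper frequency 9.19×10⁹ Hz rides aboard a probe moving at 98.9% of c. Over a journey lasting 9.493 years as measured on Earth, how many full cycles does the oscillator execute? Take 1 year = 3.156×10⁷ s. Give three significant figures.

β = 0.989; γ = 1/√(1 − 0.989²) = 1/√0.02188 = 6.761
The oscillator's own cycle count is N = f × τ where τ is the proper time aboard the probe. τ = Δt/γ = 9.493/6.761 = 1.404 years = 4.432×10⁷ s.
N = 9.19×10⁹ × 4.432×10⁷ = 4.073×10¹⁷.

N = 4.07×10¹⁷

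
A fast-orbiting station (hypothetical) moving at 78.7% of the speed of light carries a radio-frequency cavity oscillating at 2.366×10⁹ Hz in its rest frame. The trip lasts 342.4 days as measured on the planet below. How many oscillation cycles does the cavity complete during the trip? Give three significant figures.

N = 4.32×10¹⁶

β = 0.787; γ = 1/√(1 − 0.787²) = 1/√0.3806 = 1.621
The oscillator's own cycle count is N = f × τ where τ is the proper time aboard the station. τ = Δt/γ = 342.4/1.621 = 211.2 days = 1.825×10⁷ s.
N = 2.366×10⁹ × 1.825×10⁷ = 4.318×10¹⁶.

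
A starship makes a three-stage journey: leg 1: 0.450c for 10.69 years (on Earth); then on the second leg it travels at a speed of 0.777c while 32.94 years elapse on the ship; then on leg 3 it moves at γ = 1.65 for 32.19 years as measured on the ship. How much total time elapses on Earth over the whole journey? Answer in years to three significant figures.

Leg 1: 10.69 years is already measured on Earth.
Leg 2: γ = 1/√(1 − 0.777²) = 1/√0.3963 = 1.589; Δt_2 = 1.589 × 32.94 = 52.33 years.
Leg 3: γ = 1.65; Δt_3 = 1.650 × 32.19 = 53.11 years.
Total: 10.69 + 52.33 + 53.11 years.

Δt = 116 years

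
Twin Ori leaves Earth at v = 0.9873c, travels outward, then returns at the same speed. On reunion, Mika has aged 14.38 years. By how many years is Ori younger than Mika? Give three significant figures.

Δt − τ = 12.1 years

γ = 1/√(1 − 0.9873²) = 1/√0.02524 = 6.295
Ori's elapsed proper time: τ = 14.38/6.295 = 2.285 years.
Age gap = Δt − τ = 14.38 − 2.285 years.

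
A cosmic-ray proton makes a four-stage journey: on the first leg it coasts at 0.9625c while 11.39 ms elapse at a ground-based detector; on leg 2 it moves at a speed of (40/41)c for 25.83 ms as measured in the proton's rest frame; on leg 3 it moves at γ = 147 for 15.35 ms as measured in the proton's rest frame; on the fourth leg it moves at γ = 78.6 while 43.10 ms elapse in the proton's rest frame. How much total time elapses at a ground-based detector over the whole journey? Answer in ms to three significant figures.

Leg 1: 11.39 ms is already measured at a ground-based detector.
Leg 2: γ = 1/√(1 − (40/41)²) = 41/9 ≈ 4.556; Δt_2 = 4.556 × 25.83 = 117.7 ms.
Leg 3: γ = 147; Δt_3 = 147.0 × 15.35 = 2256 ms.
Leg 4: γ = 78.6; Δt_4 = 78.60 × 43.10 = 3388 ms.
Total: 11.39 + 117.7 + 2256 + 3388 ms.

Δt = 5770 ms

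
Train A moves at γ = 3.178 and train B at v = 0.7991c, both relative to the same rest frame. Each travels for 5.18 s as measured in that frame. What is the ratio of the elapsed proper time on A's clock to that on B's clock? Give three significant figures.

τ_A/τ_B = 0.523

A: γ = 3.178. B: γ = 1/√(1 − 0.7991²) = 1/√0.3614 = 1.663.
τ_A/τ_B = γ_B/γ_A = 1.663/3.178 = 0.5234, so τ_A/τ_B = 0.5234.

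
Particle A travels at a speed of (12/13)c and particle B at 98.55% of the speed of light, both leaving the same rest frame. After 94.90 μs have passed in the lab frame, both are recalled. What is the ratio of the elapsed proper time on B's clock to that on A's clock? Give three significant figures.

A: γ = 1/√(1 − (12/13)²) = 13/5 = 2.600. B: β = 0.9855; γ = 1/√(1 − 0.9855²) = 1/√0.02879 = 5.894.
τ_A/τ_B = γ_B/γ_A = 5.894/2.600 = 2.267, so τ_B/τ_A = 0.4412.

τ_B/τ_A = 0.441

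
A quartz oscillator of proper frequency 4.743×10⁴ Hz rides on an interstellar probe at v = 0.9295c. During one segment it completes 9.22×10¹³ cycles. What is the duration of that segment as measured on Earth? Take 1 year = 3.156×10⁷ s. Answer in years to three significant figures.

Δt = 167 years

γ = 1/√(1 − 0.9295²) = 1/√0.1360 = 2.711
Proper time for N cycles: τ = N/f = 9.22×10¹³/(4.743×10⁴) = 1.944×10⁹ s = 61.59 years.
Lab-frame duration Δt = γτ = 2.711 × 61.59 = 167.0 years.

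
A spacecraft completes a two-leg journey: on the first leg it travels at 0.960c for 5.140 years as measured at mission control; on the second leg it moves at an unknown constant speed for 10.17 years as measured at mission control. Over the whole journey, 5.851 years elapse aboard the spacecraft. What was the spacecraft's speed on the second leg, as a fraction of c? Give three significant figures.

β = 0.901

Leg 1: γ = 1/√(1 − 0.960²) = 25/7 ≈ 3.571; τ_1 = 5.140/3.571 = 1.439 years.
Leg 2: speed unknown; τ_2 = 10.17/γ_2.
Total proper time: 1.439 + τ_2 = 5.851, so τ_2 = 5.851 − 1.439 = 4.412 years.
γ_2 = 10.17/4.412 = 2.305; β = √(1 − 1/γ²) = √0.8118.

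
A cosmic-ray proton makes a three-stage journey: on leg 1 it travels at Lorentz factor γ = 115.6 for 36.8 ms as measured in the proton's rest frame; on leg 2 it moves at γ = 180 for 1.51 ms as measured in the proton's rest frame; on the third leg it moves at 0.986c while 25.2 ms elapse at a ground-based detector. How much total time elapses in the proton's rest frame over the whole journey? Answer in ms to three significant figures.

τ = 42.5 ms

Leg 1: 36.8 ms is already measured in the proton's rest frame.
Leg 2: 1.51 ms is already measured in the proton's rest frame.
Leg 3: γ = 1/√(1 − 0.986²) = 1/√0.02780 = 5.997; τ_3 = 25.2/5.997 = 4.202 ms.
Total: 36.80 + 1.510 + 4.202 ms.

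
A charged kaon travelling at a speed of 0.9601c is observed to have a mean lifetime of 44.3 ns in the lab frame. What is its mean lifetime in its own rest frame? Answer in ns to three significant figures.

γ = 1/√(1 − 0.9601²) = 1/√0.07821 = 3.576
The lab-frame lifetime is the dilated interval; the proper lifetime is τ₀ = Δt/γ = 44.3/3.576 ns.

τ₀ = 12.4 ns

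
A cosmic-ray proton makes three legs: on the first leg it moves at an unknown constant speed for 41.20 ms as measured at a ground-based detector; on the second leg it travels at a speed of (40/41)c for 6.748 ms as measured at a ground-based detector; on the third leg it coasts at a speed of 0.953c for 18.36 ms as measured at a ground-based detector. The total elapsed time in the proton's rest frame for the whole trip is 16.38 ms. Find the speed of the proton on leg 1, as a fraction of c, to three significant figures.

β = 0.974

Leg 1: speed unknown; τ_1 = 41.20/γ_1.
Leg 2: γ = 1/√(1 − (40/41)²) = 41/9 ≈ 4.556; τ_2 = 6.748/4.556 = 1.481 ms.
Leg 3: γ = 1/√(1 − 0.953²) = 1/√0.09179 = 3.301; τ_3 = 18.36/3.301 = 5.563 ms.
Total proper time: τ_1 + 1.481 + 5.563 = 16.38, so τ_1 = 16.38 − 7.044 = 9.336 ms.
γ_1 = 41.20/9.336 = 4.413; β = √(1 − 1/γ²) = √0.9486.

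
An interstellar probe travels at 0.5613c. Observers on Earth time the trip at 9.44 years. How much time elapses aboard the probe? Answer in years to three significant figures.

γ = 1/√(1 − 0.5613²) = 1/√0.6849 = 1.208
The interval measured on Earth is the dilated one; the clock aboard the probe measures the proper time τ = Δt/γ = 9.44/1.208 years.

τ = 7.81 years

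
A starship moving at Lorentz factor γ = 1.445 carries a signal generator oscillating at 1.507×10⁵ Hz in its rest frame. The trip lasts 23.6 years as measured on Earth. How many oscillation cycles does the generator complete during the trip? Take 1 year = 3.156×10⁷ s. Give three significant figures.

N = 7.77×10¹³

γ = 1.445
The oscillator's own cycle count is N = f × τ where τ is the proper time on the ship. τ = Δt/γ = 23.6/1.445 = 16.33 years = 5.154×10⁸ s.
N = 1.507×10⁵ × 5.154×10⁸ = 7.768×10¹³.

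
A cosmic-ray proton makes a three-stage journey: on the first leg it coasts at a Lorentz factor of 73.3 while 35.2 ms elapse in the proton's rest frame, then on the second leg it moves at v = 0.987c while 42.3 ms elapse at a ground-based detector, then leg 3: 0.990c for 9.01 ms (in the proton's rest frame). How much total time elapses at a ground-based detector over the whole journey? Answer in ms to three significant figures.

Δt = 2690 ms

Leg 1: γ = 73.3; Δt_1 = 73.30 × 35.2 = 2580 ms.
Leg 2: 42.3 ms is already measured at a ground-based detector.
Leg 3: γ = 1/√(1 − 0.990²) = 1/√0.01990 = 7.089; Δt_3 = 7.089 × 9.01 = 63.87 ms.
Total: 2580 + 42.30 + 63.87 ms.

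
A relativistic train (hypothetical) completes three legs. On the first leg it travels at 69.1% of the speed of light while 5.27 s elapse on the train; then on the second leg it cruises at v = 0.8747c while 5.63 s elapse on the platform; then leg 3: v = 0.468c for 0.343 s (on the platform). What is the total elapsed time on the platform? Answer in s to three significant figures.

Δt = 13.3 s

Leg 1: β = 0.691; γ = 1/√(1 − 0.691²) = 1/√0.5225 = 1.383; Δt_1 = 1.383 × 5.27 = 7.291 s.
Leg 2: 5.63 s is already measured on the platform.
Leg 3: 0.343 s is already measured on the platform.
Total: 7.291 + 5.630 + 0.3430 s.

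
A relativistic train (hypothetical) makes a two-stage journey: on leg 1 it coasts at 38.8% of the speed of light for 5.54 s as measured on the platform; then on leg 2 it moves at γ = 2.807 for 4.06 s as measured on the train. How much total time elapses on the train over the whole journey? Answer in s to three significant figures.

Leg 1: β = 0.388; γ = 1/√(1 − 0.388²) = 1/√0.8495 = 1.085; τ_1 = 5.54/1.085 = 5.106 s.
Leg 2: 4.06 s is already measured on the train.
Total: 5.106 + 4.060 s.

τ = 9.17 s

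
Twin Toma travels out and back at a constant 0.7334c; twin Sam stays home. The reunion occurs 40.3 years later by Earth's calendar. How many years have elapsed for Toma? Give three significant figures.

τ = 27.4 years

γ = 1/√(1 − 0.7334²) = 1/√0.4621 = 1.471
Toma's clock measures proper time along the trip: τ = Δt/γ = 40.3/1.471 years.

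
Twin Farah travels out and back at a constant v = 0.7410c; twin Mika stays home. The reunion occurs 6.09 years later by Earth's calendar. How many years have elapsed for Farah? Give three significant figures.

γ = 1/√(1 − 0.7410²) = 1/√0.4509 = 1.489
Farah's clock measures proper time along the trip: τ = Δt/γ = 6.09/1.489 years.

τ = 4.09 years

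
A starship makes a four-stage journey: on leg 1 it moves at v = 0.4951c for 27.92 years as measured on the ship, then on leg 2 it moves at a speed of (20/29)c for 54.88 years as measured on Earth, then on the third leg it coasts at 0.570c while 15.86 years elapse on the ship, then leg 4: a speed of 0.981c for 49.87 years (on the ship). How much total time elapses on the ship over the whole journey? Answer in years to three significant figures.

τ = 133 years

Leg 1: 27.92 years is already measured on the ship.
Leg 2: γ = 1/√(1 − (20/29)²) = 29/21 ≈ 1.381; τ_2 = 54.88/1.381 = 39.74 years.
Leg 3: 15.86 years is already measured on the ship.
Leg 4: 49.87 years is already measured on the ship.
Total: 27.92 + 39.74 + 15.86 + 49.87 years.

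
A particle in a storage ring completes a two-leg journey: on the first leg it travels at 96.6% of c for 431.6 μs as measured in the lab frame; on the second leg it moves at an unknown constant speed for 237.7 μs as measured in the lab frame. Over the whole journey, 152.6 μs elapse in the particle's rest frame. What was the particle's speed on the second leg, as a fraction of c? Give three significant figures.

β = 0.985

Leg 1: β = 0.966; γ = 1/√(1 − 0.966²) = 1/√0.06684 = 3.868; τ_1 = 431.6/3.868 = 111.6 μs.
Leg 2: speed unknown; τ_2 = 237.7/γ_2.
Total proper time: 111.6 + τ_2 = 152.6, so τ_2 = 152.6 − 111.6 = 41.01 μs.
γ_2 = 237.7/41.01 = 5.796; β = √(1 − 1/γ²) = √0.9702.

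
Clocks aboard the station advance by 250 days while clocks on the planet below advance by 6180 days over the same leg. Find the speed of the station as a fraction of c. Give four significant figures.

The proper time is measured aboard the station (both events occur at the station's location); Δt is measured on the planet below. γ = Δt/τ = 6180/250 = 24.72.
β = √(1 − 1/γ²) = √(1 − 0.001636) = √0.9984

v = 0.9992c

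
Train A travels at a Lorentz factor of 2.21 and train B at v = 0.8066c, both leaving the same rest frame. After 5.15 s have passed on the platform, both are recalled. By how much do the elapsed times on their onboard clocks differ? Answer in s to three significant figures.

A: γ = 2.21; τ_A = 5.15/2.210 = 2.330 s.
B: γ = 1/√(1 − 0.8066²) = 1/√0.3494 = 1.692; τ_B = 5.15/1.692 = 3.044 s.

|τ_A − τ_B| = 0.714 s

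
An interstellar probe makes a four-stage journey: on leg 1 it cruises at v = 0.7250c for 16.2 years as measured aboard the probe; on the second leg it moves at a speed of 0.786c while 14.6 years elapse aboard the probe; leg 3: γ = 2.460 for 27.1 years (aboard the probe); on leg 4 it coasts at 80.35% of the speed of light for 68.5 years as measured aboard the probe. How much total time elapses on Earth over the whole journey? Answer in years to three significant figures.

Leg 1: γ = 1/√(1 − 0.7250²) = 1/√0.4744 = 1.452; Δt_1 = 1.452 × 16.2 = 23.52 years.
Leg 2: γ = 1/√(1 − 0.786²) = 1/√0.3822 = 1.618; Δt_2 = 1.618 × 14.6 = 23.62 years.
Leg 3: γ = 2.460; Δt_3 = 2.460 × 27.1 = 66.67 years.
Leg 4: β = 0.8035; γ = 1/√(1 − 0.8035²) = 1/√0.3544 = 1.680; Δt_4 = 1.680 × 68.5 = 115.1 years.
Total: 23.52 + 23.62 + 66.67 + 115.1 years.

Δt = 229 years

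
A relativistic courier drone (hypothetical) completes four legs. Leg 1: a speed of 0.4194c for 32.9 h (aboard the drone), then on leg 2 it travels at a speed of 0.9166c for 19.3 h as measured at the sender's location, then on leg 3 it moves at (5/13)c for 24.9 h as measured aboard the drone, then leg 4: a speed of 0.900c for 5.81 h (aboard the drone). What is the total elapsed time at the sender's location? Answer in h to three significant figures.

Δt = 95.8 h

Leg 1: γ = 1/√(1 − 0.4194²) = 1/√0.8241 = 1.102; Δt_1 = 1.102 × 32.9 = 36.24 h.
Leg 2: 19.3 h is already measured at the sender's location.
Leg 3: γ = 1/√(1 − (5/13)²) = 13/12 ≈ 1.083; Δt_3 = 1.083 × 24.9 = 26.97 h.
Leg 4: γ = 1/√(1 − 0.900²) = 1/√0.1900 = 2.294; Δt_4 = 2.294 × 5.81 = 13.33 h.
Total: 36.24 + 19.30 + 26.97 + 13.33 h.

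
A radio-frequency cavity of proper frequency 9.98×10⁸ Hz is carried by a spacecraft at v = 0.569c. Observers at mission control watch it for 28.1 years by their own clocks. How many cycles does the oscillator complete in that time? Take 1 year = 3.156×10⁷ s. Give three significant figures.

N = 7.28×10¹⁷

γ = 1/√(1 − 0.569²) = 1/√0.6762 = 1.216
During 28.1 years of lab time, the oscillator's proper time advances by τ = Δt/γ = 28.1/1.216 = 23.11 years = 7.293×10⁸ s.
N = f × τ = 9.98×10⁸ × 7.293×10⁸ = 7.278×10¹⁷.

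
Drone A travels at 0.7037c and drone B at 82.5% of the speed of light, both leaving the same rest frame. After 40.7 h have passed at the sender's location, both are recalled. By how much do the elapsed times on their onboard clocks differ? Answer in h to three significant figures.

A: γ = 1/√(1 − 0.7037²) = 1/√0.5048 = 1.407; τ_A = 40.7/1.407 = 28.92 h.
B: β = 0.825; γ = 1/√(1 − 0.825²) = 1/√0.3194 = 1.769; τ_B = 40.7/1.769 = 23.00 h.

|τ_A − τ_B| = 5.92 h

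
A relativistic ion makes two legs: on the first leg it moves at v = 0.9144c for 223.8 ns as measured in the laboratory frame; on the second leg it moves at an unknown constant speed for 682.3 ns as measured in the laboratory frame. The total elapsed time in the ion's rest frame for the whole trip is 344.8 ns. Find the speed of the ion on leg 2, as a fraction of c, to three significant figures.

Leg 1: γ = 1/√(1 − 0.9144²) = 1/√0.1639 = 2.470; τ_1 = 223.8/2.470 = 90.60 ns.
Leg 2: speed unknown; τ_2 = 682.3/γ_2.
Total proper time: 90.60 + τ_2 = 344.8, so τ_2 = 344.8 − 90.60 = 254.2 ns.
γ_2 = 682.3/254.2 = 2.684; β = √(1 − 1/γ²) = √0.8612.

β = 0.928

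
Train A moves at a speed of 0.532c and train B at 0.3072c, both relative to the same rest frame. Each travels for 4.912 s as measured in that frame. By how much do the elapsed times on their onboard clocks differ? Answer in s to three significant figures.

A: γ = 1/√(1 − 0.532²) = 1/√0.7170 = 1.181; τ_A = 4.912/1.181 = 4.159 s.
B: γ = 1/√(1 − 0.3072²) = 1/√0.9056 = 1.051; τ_B = 4.912/1.051 = 4.674 s.

|τ_A − τ_B| = 0.515 s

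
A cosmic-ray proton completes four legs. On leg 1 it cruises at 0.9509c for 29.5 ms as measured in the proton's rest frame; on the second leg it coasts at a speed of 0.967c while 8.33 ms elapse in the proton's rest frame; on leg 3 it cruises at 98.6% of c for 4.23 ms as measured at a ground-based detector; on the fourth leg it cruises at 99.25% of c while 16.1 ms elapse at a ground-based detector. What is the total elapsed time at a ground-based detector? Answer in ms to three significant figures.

Δt = 148 ms

Leg 1: γ = 1/√(1 − 0.9509²) = 1/√0.09579 = 3.231; Δt_1 = 3.231 × 29.5 = 95.32 ms.
Leg 2: γ = 1/√(1 − 0.967²) = 1/√0.06491 = 3.925; Δt_2 = 3.925 × 8.33 = 32.70 ms.
Leg 3: 4.23 ms is already measured at a ground-based detector.
Leg 4: 16.1 ms is already measured at a ground-based detector.
Total: 95.32 + 32.70 + 4.230 + 16.10 ms.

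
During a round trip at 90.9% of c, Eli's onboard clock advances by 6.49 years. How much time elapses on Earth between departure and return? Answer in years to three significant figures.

β = 0.909; γ = 1/√(1 − 0.909²) = 1/√0.1737 = 2.399
Earth-frame duration is the dilated interval: Δt = γτ = 2.399 × 6.49 years.

Δt = 15.6 years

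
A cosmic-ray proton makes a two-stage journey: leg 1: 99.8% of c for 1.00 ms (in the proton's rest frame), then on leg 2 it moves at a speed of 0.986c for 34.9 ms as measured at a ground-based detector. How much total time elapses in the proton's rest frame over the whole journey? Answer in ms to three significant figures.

Leg 1: 1.00 ms is already measured in the proton's rest frame.
Leg 2: γ = 1/√(1 − 0.986²) = 1/√0.02780 = 5.997; τ_2 = 34.9/5.997 = 5.819 ms.
Total: 1.000 + 5.819 ms.

τ = 6.82 ms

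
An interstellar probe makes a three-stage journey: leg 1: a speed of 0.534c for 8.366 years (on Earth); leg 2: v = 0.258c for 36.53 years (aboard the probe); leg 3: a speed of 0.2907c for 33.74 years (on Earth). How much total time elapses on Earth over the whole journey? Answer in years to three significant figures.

Leg 1: 8.366 years is already measured on Earth.
Leg 2: γ = 1/√(1 − 0.258²) = 1/√0.9334 = 1.035; Δt_2 = 1.035 × 36.53 = 37.81 years.
Leg 3: 33.74 years is already measured on Earth.
Total: 8.366 + 37.81 + 33.74 years.

Δt = 79.9 years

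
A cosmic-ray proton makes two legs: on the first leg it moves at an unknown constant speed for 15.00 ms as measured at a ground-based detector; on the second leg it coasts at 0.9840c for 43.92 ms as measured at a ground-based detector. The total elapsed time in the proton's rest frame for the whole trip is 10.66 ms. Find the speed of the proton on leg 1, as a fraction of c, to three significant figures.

Leg 1: speed unknown; τ_1 = 15.00/γ_1.
Leg 2: γ = 1/√(1 − 0.9840²) = 1/√0.03174 = 5.613; τ_2 = 43.92/5.613 = 7.825 ms.
Total proper time: τ_1 + 7.825 = 10.66, so τ_1 = 10.66 − 7.825 = 2.835 ms.
γ_1 = 15.00/2.835 = 5.291; β = √(1 − 1/γ²) = √0.9643.

β = 0.982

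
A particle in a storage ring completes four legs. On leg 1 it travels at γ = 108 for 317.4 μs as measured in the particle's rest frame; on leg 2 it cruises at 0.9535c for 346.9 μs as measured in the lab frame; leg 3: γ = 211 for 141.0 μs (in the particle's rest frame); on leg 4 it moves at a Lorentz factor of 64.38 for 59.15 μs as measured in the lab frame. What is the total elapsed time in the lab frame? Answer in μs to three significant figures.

Leg 1: γ = 108; Δt_1 = 108.0 × 317.4 = 3.428×10⁴ μs.
Leg 2: 346.9 μs is already measured in the lab frame.
Leg 3: γ = 211; Δt_3 = 211.0 × 141.0 = 2.975×10⁴ μs.
Leg 4: 59.15 μs is already measured in the lab frame.
Total: 3.428×10⁴ + 346.9 + 2.975×10⁴ + 59.15 μs.

Δt = 6.44×10⁴ μs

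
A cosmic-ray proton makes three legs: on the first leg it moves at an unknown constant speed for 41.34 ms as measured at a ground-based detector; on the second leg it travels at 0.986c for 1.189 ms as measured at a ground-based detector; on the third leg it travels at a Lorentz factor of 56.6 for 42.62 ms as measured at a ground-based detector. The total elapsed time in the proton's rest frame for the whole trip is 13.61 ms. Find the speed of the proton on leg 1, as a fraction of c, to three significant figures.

β = 0.952

Leg 1: speed unknown; τ_1 = 41.34/γ_1.
Leg 2: γ = 1/√(1 − 0.986²) = 1/√0.02780 = 5.997; τ_2 = 1.189/5.997 = 0.1983 ms.
Leg 3: γ = 56.6; τ_3 = 42.62/56.60 = 0.7530 ms.
Total proper time: τ_1 + 0.1983 + 0.7530 = 13.61, so τ_1 = 13.61 − 0.9513 = 12.66 ms.
γ_1 = 41.34/12.66 = 3.266; β = √(1 − 1/γ²) = √0.9062.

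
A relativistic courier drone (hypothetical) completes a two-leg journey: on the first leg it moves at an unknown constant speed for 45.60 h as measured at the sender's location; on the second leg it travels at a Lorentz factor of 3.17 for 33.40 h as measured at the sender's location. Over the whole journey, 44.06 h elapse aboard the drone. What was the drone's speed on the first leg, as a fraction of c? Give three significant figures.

Leg 1: speed unknown; τ_1 = 45.60/γ_1.
Leg 2: γ = 3.17; τ_2 = 33.40/3.170 = 10.54 h.
Total proper time: τ_1 + 10.54 = 44.06, so τ_1 = 44.06 − 10.54 = 33.52 h.
γ_1 = 45.60/33.52 = 1.360; β = √(1 − 1/γ²) = √0.4595.

β = 0.678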